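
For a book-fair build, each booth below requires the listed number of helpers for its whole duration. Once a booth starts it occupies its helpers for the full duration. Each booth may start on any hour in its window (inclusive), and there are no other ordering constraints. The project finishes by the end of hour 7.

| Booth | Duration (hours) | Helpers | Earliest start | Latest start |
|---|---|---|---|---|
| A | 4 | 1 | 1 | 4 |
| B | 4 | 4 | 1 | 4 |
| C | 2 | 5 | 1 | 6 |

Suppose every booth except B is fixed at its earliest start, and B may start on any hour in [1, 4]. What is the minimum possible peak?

6

B@1: h1:10  h2:10  h3:5  h4:5  h5:0  h6:0  h7:0 → peak 10
B@2: h1:6  h2:10  h3:5  h4:5  h5:4  h6:0  h7:0 → peak 10
B@3: h1:6  h2:6  h3:5  h4:5  h5:4  h6:4  h7:0 → peak 6
B@4: h1:6  h2:6  h3:1  h4:5  h5:4  h6:4  h7:4 → peak 6
Best is B@3, peak 6.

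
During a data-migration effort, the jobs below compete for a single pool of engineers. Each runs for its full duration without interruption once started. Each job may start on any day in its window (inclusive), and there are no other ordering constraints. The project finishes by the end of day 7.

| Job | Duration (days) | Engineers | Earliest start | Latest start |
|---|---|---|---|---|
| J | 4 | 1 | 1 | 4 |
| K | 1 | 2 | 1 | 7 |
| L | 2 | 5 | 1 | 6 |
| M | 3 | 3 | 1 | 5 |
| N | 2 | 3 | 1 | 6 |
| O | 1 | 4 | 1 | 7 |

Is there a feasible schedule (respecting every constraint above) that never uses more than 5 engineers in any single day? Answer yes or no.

The minimum achievable peak is 6; 5 < 6, so no feasible schedule stays within the cap.

no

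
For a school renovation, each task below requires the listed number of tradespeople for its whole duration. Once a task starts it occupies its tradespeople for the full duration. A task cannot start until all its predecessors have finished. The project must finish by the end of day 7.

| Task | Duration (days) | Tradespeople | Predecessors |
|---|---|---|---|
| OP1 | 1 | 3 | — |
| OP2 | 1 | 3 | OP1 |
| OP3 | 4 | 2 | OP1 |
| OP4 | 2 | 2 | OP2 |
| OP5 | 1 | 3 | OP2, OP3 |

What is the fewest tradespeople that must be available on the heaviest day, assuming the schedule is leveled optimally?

Early-start (OP1@1, OP2@2, OP3@2, OP4@3, OP5@6) gives peak 5: d1:3  d2:5  d3:4  d4:4  d5:2  d6:3  d7:0.
Shift OP3→3, OP5→7.
Schedule OP1@1, OP2@2, OP3@3, OP4@3, OP5@7: d1:3  d2:3  d3:4  d4:4  d5:2  d6:2  d7:3 — peak 4.

4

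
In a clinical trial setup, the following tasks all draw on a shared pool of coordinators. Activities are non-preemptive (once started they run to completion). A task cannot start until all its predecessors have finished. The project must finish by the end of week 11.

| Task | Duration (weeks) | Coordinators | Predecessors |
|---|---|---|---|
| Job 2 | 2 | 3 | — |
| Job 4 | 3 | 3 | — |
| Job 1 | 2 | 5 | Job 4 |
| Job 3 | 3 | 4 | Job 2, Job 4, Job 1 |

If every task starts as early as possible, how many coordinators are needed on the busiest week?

6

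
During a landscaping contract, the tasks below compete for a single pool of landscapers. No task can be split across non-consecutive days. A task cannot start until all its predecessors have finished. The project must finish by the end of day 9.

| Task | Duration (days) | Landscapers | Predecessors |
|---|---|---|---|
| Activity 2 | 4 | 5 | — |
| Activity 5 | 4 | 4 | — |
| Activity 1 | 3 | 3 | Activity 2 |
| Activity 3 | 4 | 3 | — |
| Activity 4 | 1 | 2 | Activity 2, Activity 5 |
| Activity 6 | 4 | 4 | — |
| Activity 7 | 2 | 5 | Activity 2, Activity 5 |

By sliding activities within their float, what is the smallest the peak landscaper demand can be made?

12

Early-start (Activity 2@1, Activity 5@1, Activity 1@5, Activity 3@1, Activity 4@5, Activity 6@1, Activity 7@5) gives peak 16: d1:16  d2:16  d3:16  d4:16  d5:10  d6:8  d7:3  d8:0  d9:0.
Shift Activity 6→5, Activity 7→6.
Schedule Activity 2@1, Activity 5@1, Activity 1@5, Activity 3@1, Activity 4@5, Activity 6@5, Activity 7@6: d1:12  d2:12  d3:12  d4:12  d5:9  d6:12  d7:12  d8:4  d9:0 — peak 12.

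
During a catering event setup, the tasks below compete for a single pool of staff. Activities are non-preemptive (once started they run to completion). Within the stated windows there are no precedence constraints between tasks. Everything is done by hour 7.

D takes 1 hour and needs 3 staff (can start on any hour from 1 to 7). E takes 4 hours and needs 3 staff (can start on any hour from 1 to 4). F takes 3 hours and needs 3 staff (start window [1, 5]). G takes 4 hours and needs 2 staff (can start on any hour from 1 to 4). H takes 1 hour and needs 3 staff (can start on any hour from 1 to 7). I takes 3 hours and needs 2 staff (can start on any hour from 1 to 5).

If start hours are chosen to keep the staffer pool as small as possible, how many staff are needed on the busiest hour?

7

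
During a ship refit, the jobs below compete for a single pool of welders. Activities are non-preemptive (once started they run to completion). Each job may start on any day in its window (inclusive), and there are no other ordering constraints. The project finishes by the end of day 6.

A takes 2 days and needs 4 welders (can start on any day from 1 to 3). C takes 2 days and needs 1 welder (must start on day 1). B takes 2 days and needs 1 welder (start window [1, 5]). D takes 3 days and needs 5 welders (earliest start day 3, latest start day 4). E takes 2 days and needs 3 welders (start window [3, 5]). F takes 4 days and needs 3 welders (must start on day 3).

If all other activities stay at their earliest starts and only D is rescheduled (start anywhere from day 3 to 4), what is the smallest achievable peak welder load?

D@3: d1:6  d2:6  d3:11  d4:11  d5:8  d6:3 → peak 11
D@4: d1:6  d2:6  d3:6  d4:11  d5:8  d6:8 → peak 11
Best is D@3, peak 11.

11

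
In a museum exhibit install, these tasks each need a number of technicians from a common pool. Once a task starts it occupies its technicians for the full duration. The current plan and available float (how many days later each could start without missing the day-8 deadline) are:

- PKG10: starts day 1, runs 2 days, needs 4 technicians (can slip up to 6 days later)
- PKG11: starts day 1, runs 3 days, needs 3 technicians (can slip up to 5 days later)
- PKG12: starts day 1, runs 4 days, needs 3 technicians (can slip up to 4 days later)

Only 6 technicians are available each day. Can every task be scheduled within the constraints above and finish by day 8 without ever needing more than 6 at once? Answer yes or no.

Schedule PKG10@1, PKG11@3, PKG12@3: d1:4  d2:4  d3:6  d4:6  d5:6  d6:3  d7:0  d8:0 — peak 6 ≤ 6.

yes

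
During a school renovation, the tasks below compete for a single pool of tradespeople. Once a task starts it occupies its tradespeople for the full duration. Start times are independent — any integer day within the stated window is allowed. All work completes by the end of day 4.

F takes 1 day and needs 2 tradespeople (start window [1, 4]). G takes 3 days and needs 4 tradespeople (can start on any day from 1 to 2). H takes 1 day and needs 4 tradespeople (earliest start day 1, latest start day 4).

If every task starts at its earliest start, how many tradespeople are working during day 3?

4

At early start, day 3 has: G.
Demand: 4 = 4.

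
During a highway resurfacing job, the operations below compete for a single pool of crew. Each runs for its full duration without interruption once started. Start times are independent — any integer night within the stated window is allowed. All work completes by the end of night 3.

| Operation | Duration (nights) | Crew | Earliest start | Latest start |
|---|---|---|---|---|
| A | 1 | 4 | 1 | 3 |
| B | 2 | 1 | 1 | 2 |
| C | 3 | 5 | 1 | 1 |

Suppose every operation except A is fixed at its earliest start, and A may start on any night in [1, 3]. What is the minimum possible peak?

9

A@1: n1:10  n2:6  n3:5 → peak 10
A@2: n1:6  n2:10  n3:5 → peak 10
A@3: n1:6  n2:6  n3:9 → peak 9
Best is A@3, peak 9.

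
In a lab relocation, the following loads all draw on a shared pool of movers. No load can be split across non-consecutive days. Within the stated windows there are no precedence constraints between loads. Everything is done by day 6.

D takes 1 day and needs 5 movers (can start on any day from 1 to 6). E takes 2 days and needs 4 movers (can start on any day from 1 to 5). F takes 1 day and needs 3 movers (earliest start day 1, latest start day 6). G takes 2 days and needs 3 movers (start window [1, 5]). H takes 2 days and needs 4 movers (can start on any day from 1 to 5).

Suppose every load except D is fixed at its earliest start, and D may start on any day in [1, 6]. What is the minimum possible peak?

D@1: d1:19  d2:11  d3:0  d4:0  d5:0  d6:0 → peak 19
D@2: d1:14  d2:16  d3:0  d4:0  d5:0  d6:0 → peak 16
D@3: d1:14  d2:11  d3:5  d4:0  d5:0  d6:0 → peak 14
D@4: d1:14  d2:11  d3:0  d4:5  d5:0  d6:0 → peak 14
D@5: d1:14  d2:11  d3:0  d4:0  d5:5  d6:0 → peak 14
D@6: d1:14  d2:11  d3:0  d4:0  d5:0  d6:5 → peak 14
Best is D@3, peak 14.

14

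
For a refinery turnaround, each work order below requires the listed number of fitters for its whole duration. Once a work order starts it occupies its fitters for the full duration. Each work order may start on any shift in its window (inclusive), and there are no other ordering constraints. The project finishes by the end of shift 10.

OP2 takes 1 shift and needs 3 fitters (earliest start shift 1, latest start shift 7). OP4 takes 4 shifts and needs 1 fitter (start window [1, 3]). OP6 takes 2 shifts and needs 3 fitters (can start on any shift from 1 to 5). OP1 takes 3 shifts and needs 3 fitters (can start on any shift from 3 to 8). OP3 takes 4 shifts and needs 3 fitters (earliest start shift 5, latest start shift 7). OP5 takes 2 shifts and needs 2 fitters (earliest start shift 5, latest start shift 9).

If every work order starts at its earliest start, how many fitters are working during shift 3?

4

At early start, shift 3 has: OP4, OP1.
Demand: 1 + 3 = 4.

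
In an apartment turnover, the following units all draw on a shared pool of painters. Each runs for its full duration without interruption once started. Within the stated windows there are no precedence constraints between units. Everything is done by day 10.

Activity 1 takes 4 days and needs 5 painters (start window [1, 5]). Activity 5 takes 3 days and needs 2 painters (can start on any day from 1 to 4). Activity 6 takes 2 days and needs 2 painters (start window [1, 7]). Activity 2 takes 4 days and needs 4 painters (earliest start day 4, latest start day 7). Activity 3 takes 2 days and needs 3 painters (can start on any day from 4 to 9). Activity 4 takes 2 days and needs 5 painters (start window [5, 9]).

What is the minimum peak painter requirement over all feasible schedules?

7

Early-start (Activity 1@1, Activity 5@1, Activity 6@1, Activity 2@4, Activity 3@4, Activity 4@5) gives peak 12: d1:9  d2:9  d3:7  d4:12  d5:12  d6:9  d7:4  d8:0  d9:0  d10:0.
Shift Activity 6→4, Activity 2→5, Activity 3→6, Activity 4→9.
Schedule Activity 1@1, Activity 5@1, Activity 6@4, Activity 2@5, Activity 3@6, Activity 4@9: d1:7  d2:7  d3:7  d4:7  d5:6  d6:7  d7:7  d8:4  d9:5  d10:5 — peak 7.
Total painter-days = 62 over 10 days ⇒ peak ≥ ⌈62/10⌉ = 7, so 7 is optimal.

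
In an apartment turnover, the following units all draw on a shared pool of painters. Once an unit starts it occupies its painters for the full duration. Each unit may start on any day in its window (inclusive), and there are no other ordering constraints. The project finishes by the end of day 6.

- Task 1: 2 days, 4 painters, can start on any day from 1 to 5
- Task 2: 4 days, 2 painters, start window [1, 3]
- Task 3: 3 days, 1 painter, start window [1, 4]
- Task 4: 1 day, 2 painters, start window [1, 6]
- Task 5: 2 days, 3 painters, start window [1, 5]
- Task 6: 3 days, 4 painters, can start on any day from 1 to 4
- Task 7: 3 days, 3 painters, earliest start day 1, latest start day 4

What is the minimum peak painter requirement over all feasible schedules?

Early-start (Task 1@1, Task 2@1, Task 3@1, Task 4@1, Task 5@1, Task 6@1, Task 7@1) gives peak 19: d1:19  d2:17  d3:10  d4:2  d5:0  d6:0.
Shift Task 3→3, Task 4→3, Task 5→5, Task 6→4.
Schedule Task 1@1, Task 2@1, Task 3@3, Task 4@3, Task 5@5, Task 6@4, Task 7@1: d1:9  d2:9  d3:8  d4:7  d5:8  d6:7 — peak 9.

9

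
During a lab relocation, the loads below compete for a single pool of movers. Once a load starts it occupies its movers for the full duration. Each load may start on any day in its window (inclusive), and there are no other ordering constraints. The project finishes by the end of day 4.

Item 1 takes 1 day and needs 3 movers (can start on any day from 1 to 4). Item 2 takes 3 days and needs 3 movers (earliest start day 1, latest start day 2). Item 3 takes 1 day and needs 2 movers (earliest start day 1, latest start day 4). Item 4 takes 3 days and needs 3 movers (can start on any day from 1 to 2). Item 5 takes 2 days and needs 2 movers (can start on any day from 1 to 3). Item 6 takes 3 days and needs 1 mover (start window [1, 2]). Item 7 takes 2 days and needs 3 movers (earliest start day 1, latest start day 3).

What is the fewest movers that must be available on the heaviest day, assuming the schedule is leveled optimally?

Early-start (Item 1@1, Item 2@1, Item 3@1, Item 4@1, Item 5@1, Item 6@1, Item 7@1) gives peak 17: d1:17  d2:12  d3:7  d4:0.
Shift Item 4→2, Item 6→2, Item 7→3.
Schedule Item 1@1, Item 2@1, Item 3@1, Item 4@2, Item 5@1, Item 6@2, Item 7@3: d1:10  d2:9  d3:10  d4:7 — peak 10.

10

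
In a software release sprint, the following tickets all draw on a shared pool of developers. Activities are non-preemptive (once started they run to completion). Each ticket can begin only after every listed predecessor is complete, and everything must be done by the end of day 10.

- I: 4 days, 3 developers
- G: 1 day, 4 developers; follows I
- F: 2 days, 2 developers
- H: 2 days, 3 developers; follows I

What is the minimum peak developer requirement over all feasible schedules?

4

Early-start (I@1, G@5, F@1, H@5) gives peak 7: d1:5  d2:5  d3:3  d4:3  d5:7  d6:3  d7:0  d8:0  d9:0  d10:0.
Shift F→6, H→8.
Schedule I@1, G@5, F@6, H@8: d1:3  d2:3  d3:3  d4:3  d5:4  d6:2  d7:2  d8:3  d9:3  d10:0 — peak 4.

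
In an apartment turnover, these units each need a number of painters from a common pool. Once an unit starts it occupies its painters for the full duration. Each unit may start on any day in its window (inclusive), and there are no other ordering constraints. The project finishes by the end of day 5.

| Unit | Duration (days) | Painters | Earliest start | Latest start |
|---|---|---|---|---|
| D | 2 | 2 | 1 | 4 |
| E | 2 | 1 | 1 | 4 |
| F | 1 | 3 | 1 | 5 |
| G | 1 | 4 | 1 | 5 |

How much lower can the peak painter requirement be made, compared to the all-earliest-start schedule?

Early-start peak: d1:10  d2:3  d3:0  d4:0  d5:0 ⇒ 10.
Leveled (D@1, E@1, F@3, G@4): d1:3  d2:3  d3:3  d4:4  d5:0 ⇒ 4.
Reduction 10 − 4 = 6.

6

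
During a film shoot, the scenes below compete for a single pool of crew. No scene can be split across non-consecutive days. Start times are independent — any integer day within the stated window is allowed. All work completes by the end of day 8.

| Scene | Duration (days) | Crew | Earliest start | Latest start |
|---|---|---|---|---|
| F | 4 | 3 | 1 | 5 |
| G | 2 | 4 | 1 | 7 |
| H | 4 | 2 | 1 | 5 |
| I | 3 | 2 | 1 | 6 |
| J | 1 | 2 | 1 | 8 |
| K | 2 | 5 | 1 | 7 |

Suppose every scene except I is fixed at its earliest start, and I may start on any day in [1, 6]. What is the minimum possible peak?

16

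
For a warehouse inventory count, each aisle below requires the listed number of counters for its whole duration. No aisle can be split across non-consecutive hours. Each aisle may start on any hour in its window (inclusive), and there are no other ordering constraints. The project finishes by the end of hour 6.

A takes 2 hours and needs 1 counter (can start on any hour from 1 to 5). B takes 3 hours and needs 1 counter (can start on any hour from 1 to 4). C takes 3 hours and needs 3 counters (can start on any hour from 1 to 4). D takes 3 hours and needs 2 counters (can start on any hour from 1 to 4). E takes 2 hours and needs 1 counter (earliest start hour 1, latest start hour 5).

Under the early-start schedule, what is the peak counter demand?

8

Early-start schedule: A@1, B@1, C@1, D@1, E@1.
Load per hour: hour 1: 8, hour 2: 8, hour 3: 6, hour 4: 0, hour 5: 0, hour 6: 0.
Peak is 8.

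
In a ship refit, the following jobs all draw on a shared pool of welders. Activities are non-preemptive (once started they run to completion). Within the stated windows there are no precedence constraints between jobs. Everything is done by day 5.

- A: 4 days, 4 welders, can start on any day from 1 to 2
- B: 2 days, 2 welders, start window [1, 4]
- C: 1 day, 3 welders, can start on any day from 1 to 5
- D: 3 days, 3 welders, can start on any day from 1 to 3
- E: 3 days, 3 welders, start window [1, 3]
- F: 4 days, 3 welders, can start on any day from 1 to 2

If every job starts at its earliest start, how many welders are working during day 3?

13

At early start, day 3 has: A, D, E, F.
Demand: 4 + 3 + 3 + 3 = 13.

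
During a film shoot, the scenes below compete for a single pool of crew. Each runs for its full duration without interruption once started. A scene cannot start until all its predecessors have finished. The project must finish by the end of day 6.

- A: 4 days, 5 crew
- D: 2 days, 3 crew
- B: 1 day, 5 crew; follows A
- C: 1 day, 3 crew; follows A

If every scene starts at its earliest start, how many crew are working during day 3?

At early start, day 3 has: A.
Demand: 5 = 5.

5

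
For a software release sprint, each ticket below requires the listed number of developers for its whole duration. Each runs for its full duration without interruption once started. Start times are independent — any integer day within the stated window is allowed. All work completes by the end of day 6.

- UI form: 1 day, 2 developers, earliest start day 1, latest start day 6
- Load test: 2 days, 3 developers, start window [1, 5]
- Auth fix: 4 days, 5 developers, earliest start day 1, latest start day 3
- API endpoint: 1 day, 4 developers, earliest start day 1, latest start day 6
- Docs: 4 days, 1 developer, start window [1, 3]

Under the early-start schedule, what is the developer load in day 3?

6

At early start, day 3 has: Auth fix, Docs.
Demand: 5 + 1 = 6.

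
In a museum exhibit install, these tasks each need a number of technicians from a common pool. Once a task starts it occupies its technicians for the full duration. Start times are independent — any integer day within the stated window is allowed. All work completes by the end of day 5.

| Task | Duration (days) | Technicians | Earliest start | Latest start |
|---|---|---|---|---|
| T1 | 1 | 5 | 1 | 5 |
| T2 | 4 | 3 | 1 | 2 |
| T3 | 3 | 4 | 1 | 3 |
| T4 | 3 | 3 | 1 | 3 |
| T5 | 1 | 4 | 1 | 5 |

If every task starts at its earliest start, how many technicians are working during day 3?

At early start, day 3 has: T2, T3, T4.
Demand: 3 + 4 + 3 = 10.

10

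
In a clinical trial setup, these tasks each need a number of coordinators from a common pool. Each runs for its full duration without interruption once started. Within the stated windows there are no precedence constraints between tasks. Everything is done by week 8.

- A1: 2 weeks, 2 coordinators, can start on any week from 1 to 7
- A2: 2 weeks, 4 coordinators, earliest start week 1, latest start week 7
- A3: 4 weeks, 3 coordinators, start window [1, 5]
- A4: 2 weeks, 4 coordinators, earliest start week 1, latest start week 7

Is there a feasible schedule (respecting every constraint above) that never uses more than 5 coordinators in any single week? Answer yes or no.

Schedule A1@1, A2@5, A3@1, A4@7: w1:5  w2:5  w3:3  w4:3  w5:4  w6:4  w7:4  w8:4 — peak 5 ≤ 5.

yes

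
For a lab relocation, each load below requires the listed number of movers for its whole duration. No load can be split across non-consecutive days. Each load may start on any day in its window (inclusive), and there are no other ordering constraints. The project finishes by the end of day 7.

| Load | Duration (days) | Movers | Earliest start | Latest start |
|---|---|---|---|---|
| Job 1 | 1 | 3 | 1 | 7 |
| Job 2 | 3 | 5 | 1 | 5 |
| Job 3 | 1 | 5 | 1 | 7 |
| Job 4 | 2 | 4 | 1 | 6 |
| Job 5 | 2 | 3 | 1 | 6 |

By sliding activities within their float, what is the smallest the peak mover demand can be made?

Early-start (Job 1@1, Job 2@1, Job 3@1, Job 4@1, Job 5@1) gives peak 20: d1:20  d2:12  d3:5  d4:0  d5:0  d6:0  d7:0.
Shift Job 2→2, Job 3→5, Job 4→6, Job 5→6.
Schedule Job 1@1, Job 2@2, Job 3@5, Job 4@6, Job 5@6: d1:3  d2:5  d3:5  d4:5  d5:5  d6:7  d7:7 — peak 7.

7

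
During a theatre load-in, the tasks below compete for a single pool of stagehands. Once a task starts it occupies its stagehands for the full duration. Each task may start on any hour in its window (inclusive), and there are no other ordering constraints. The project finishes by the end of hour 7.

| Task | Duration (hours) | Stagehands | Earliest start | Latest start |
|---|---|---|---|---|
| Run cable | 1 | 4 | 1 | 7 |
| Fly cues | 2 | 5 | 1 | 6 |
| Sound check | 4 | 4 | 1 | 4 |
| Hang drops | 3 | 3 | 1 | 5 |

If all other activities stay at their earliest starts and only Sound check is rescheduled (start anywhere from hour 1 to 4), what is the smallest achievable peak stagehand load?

12

Sound check@1: h1:16  h2:12  h3:7  h4:4  h5:0  h6:0  h7:0 → peak 16
Sound check@2: h1:12  h2:12  h3:7  h4:4  h5:4  h6:0  h7:0 → peak 12
Sound check@3: h1:12  h2:8  h3:7  h4:4  h5:4  h6:4  h7:0 → peak 12
Sound check@4: h1:12  h2:8  h3:3  h4:4  h5:4  h6:4  h7:4 → peak 12
Best is Sound check@2, peak 12.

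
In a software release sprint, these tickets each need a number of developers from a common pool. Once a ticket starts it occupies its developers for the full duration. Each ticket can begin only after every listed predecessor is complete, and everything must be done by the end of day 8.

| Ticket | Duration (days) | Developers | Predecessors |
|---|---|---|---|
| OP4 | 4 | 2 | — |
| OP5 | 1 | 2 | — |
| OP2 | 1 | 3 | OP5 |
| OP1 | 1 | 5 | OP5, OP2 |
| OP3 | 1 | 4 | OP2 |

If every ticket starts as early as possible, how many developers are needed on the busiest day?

11

Early-start schedule: OP4@1, OP5@1, OP2@2, OP1@3, OP3@3.
Load per day: day 1: 4, day 2: 5, day 3: 11, day 4: 2, day 5: 0, day 6: 0, day 7: 0, day 8: 0.
Peak is 11.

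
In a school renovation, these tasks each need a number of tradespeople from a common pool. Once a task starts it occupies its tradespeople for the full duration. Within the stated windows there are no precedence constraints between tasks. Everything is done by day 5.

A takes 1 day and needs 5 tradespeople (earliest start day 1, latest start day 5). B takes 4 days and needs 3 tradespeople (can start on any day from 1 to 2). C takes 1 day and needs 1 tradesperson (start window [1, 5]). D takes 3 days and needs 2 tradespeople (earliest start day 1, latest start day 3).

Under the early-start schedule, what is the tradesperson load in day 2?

At early start, day 2 has: B, D.
Demand: 3 + 2 = 5.

5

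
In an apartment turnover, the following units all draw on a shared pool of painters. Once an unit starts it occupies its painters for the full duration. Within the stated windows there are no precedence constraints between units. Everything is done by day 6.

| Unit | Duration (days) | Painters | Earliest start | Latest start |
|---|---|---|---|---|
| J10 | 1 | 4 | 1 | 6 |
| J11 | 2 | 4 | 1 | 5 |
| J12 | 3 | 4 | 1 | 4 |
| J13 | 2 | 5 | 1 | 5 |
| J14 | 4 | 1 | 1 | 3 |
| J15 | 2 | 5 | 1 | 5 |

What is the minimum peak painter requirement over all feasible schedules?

Early-start (J10@1, J11@1, J12@1, J13@1, J14@1, J15@1) gives peak 23: d1:23  d2:19  d3:5  d4:1  d5:0  d6:0.
Shift J11→3, J12→2, J14→3, J15→5.
Schedule J10@1, J11@3, J12@2, J13@1, J14@3, J15@5: d1:9  d2:9  d3:9  d4:9  d5:6  d6:6 — peak 9.

9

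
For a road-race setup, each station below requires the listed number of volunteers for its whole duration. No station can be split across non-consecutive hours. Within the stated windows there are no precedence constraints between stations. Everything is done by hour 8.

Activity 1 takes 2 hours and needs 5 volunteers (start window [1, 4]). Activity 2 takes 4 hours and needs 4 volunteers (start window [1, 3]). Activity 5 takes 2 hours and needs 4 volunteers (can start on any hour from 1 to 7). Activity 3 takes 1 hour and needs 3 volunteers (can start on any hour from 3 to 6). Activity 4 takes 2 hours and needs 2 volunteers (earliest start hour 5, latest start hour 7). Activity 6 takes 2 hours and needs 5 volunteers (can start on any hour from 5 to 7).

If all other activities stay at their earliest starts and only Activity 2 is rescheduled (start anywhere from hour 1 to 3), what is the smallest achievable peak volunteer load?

Activity 2@1: h1:13  h2:13  h3:7  h4:4  h5:7  h6:7  h7:0  h8:0 → peak 13
Activity 2@2: h1:9  h2:13  h3:7  h4:4  h5:11  h6:7  h7:0  h8:0 → peak 13
Activity 2@3: h1:9  h2:9  h3:7  h4:4  h5:11  h6:11  h7:0  h8:0 → peak 11
Best is Activity 2@3, peak 11.

11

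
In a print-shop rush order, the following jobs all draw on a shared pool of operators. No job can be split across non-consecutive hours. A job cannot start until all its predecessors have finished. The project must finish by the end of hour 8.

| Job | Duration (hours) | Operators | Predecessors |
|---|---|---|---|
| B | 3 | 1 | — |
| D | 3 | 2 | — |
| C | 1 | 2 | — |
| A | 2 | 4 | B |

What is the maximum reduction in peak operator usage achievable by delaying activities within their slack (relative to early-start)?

Early-start peak: h1:5  h2:3  h3:3  h4:4  h5:4  h6:0  h7:0  h8:0 ⇒ 5.
Leveled (B@1, D@1, C@4, A@5): h1:3  h2:3  h3:3  h4:2  h5:4  h6:4  h7:0  h8:0 ⇒ 4.
Reduction 5 − 4 = 1.

1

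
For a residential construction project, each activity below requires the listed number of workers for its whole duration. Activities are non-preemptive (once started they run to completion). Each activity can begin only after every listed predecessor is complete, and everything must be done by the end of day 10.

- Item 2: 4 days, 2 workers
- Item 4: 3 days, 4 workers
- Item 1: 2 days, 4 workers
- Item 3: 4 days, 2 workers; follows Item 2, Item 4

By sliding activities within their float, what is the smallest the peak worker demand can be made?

6

Early-start (Item 2@1, Item 4@1, Item 1@1, Item 3@5) gives peak 10: d1:10  d2:10  d3:6  d4:2  d5:2  d6:2  d7:2  d8:2  d9:0  d10:0.
Shift Item 1→4.
Schedule Item 2@1, Item 4@1, Item 1@4, Item 3@5: d1:6  d2:6  d3:6  d4:6  d5:6  d6:2  d7:2  d8:2  d9:0  d10:0 — peak 6.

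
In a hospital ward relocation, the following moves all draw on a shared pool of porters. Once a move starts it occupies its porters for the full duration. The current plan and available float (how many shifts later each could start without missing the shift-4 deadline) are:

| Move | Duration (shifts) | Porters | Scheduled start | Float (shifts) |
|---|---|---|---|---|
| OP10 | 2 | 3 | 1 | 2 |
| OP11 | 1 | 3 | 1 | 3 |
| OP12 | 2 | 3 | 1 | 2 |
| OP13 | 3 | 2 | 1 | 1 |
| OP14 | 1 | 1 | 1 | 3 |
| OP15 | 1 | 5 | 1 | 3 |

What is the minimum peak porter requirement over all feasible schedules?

Early-start (OP10@1, OP11@1, OP12@1, OP13@1, OP14@1, OP15@1) gives peak 17: s1:17  s2:8  s3:2  s4:0.
Shift OP12→2, OP14→3, OP15→4.
Schedule OP10@1, OP11@1, OP12@2, OP13@1, OP14@3, OP15@4: s1:8  s2:8  s3:6  s4:5 — peak 8.

8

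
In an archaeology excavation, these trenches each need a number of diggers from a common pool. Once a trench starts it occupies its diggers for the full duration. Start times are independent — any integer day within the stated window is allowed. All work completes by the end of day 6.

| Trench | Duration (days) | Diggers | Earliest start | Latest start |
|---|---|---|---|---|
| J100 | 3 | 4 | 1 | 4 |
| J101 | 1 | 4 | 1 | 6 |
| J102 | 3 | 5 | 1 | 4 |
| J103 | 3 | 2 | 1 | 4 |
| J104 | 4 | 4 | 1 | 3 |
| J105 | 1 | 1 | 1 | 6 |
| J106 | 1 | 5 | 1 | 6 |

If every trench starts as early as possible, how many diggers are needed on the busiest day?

25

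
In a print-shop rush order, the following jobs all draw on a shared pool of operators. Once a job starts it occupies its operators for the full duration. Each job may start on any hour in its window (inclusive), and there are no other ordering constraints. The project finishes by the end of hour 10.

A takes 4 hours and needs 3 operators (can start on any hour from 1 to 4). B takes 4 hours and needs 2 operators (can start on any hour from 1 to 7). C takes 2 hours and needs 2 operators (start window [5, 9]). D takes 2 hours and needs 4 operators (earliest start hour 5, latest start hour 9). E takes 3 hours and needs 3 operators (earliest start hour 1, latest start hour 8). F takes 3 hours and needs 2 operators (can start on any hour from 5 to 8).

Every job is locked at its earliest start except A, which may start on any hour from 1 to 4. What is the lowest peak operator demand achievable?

A@1: h1:8  h2:8  h3:8  h4:5  h5:8  h6:8  h7:2  h8:0  h9:0  h10:0 → peak 8
A@2: h1:5  h2:8  h3:8  h4:5  h5:11  h6:8  h7:2  h8:0  h9:0  h10:0 → peak 11
A@3: h1:5  h2:5  h3:8  h4:5  h5:11  h6:11  h7:2  h8:0  h9:0  h10:0 → peak 11
A@4: h1:5  h2:5  h3:5  h4:5  h5:11  h6:11  h7:5  h8:0  h9:0  h10:0 → peak 11
Best is A@1, peak 8.

8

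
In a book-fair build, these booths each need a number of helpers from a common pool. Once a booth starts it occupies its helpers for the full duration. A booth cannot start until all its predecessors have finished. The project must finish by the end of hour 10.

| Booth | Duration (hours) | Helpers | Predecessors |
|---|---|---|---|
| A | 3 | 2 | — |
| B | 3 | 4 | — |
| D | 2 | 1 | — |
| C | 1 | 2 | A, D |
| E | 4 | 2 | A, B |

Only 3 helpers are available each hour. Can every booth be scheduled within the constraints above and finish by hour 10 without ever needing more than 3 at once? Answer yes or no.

The minimum achievable peak is 4; 3 < 4, so no feasible schedule stays within the cap.

no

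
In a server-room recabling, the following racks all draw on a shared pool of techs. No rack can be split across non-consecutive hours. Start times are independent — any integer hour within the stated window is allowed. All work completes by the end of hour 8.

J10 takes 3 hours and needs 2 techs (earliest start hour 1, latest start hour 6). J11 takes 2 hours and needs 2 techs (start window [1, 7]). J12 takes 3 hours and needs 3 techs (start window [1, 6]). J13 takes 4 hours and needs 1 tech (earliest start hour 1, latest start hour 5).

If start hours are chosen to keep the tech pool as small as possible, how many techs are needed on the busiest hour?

Early-start (J10@1, J11@1, J12@1, J13@1) gives peak 8: h1:8  h2:8  h3:6  h4:1  h5:0  h6:0  h7:0  h8:0.
Shift J11→4, J12→6.
Schedule J10@1, J11@4, J12@6, J13@1: h1:3  h2:3  h3:3  h4:3  h5:2  h6:3  h7:3  h8:3 — peak 3.
Total tech-hours = 23 over 8 hours ⇒ peak ≥ ⌈23/8⌉ = 3, so 3 is optimal.

3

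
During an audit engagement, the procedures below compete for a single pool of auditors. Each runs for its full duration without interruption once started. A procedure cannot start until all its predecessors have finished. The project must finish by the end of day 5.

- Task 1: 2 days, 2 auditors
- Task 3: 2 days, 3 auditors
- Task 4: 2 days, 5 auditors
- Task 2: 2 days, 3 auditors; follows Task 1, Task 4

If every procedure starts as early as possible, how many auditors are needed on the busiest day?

Early-start schedule: Task 1@1, Task 3@1, Task 4@1, Task 2@3.
Load per day: day 1: 10, day 2: 10, day 3: 3, day 4: 3, day 5: 0.
Peak is 10.

10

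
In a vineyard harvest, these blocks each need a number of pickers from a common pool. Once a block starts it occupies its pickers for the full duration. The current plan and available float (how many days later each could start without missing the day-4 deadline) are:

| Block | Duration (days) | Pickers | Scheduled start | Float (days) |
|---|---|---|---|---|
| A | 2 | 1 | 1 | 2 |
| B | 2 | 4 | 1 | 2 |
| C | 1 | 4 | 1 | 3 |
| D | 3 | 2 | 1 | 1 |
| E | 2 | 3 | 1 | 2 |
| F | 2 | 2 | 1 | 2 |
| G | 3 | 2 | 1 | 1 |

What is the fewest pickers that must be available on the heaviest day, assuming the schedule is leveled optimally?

9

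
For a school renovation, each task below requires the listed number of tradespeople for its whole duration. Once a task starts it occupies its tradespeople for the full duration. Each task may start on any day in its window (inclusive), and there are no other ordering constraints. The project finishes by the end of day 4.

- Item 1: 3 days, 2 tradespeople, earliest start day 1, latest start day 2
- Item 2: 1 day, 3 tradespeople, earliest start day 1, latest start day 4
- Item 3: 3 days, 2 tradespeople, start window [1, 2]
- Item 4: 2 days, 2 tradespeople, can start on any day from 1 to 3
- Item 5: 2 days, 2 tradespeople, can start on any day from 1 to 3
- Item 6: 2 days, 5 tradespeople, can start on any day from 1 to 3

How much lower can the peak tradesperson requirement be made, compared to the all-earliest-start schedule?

Early-start peak: d1:16  d2:13  d3:4  d4:0 ⇒ 16.
Leveled (Item 1@1, Item 2@1, Item 3@2, Item 4@1, Item 5@1, Item 6@3): d1:9  d2:8  d3:9  d4:7 ⇒ 9.
Reduction 16 − 9 = 7.

7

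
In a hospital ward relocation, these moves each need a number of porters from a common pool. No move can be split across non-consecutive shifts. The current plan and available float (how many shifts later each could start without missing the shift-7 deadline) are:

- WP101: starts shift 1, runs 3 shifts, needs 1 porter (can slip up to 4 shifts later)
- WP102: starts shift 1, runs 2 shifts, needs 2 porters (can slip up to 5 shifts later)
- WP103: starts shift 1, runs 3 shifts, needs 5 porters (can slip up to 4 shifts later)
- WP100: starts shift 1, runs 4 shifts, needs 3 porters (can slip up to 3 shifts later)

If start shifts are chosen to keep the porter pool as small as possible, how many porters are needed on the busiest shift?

Early-start (WP101@1, WP102@1, WP103@1, WP100@1) gives peak 11: s1:11  s2:11  s3:9  s4:3  s5:0  s6:0  s7:0.
Shift WP103→5.
Schedule WP101@1, WP102@1, WP103@5, WP100@1: s1:6  s2:6  s3:4  s4:3  s5:5  s6:5  s7:5 — peak 6.

6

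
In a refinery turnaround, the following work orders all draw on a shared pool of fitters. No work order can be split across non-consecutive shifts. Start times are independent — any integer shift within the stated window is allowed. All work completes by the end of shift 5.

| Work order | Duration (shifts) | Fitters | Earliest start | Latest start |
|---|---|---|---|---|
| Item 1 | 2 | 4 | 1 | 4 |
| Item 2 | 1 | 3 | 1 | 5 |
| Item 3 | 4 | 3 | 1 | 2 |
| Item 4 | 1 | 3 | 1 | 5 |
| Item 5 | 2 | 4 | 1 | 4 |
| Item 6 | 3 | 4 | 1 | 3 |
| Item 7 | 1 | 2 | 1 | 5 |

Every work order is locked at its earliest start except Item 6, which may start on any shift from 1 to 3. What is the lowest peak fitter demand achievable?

19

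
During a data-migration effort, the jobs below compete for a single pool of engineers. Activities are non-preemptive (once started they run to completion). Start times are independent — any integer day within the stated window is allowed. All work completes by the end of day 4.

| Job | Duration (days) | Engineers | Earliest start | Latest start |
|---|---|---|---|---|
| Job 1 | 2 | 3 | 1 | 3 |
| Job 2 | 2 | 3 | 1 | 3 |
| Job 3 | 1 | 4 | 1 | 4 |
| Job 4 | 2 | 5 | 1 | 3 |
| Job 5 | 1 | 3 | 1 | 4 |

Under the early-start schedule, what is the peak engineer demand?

Early-start schedule: Job 1@1, Job 2@1, Job 3@1, Job 4@1, Job 5@1.
Load per day: day 1: 18, day 2: 11, day 3: 0, day 4: 0.
Peak is 18.

18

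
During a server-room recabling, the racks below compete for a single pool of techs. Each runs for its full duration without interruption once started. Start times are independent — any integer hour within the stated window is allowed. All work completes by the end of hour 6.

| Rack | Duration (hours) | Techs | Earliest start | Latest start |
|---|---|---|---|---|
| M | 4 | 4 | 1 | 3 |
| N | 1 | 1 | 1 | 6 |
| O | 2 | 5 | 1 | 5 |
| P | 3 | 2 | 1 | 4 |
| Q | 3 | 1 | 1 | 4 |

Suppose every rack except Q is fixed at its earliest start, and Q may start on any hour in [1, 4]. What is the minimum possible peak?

12

Q@1: h1:13  h2:12  h3:7  h4:4  h5:0  h6:0 → peak 13
Q@2: h1:12  h2:12  h3:7  h4:5  h5:0  h6:0 → peak 12
Q@3: h1:12  h2:11  h3:7  h4:5  h5:1  h6:0 → peak 12
Q@4: h1:12  h2:11  h3:6  h4:5  h5:1  h6:1 → peak 12
Best is Q@2, peak 12.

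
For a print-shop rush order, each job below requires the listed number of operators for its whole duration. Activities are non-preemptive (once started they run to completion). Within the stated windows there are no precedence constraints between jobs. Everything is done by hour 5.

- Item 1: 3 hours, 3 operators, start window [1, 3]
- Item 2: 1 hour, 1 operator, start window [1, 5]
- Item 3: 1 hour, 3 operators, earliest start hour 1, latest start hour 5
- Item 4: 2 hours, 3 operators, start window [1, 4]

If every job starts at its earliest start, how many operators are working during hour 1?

10

At early start, hour 1 has: Item 1, Item 2, Item 3, Item 4.
Demand: 3 + 1 + 3 + 3 = 10.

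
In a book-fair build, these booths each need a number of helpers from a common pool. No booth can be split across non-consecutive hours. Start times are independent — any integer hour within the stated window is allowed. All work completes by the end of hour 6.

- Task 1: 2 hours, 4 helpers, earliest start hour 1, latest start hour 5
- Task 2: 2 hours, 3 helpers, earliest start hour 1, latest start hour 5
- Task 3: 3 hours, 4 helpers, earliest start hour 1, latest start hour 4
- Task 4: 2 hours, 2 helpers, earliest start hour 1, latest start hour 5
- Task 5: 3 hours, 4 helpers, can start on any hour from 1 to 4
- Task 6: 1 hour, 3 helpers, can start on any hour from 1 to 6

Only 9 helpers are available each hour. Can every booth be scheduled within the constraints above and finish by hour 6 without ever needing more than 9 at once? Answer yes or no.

yes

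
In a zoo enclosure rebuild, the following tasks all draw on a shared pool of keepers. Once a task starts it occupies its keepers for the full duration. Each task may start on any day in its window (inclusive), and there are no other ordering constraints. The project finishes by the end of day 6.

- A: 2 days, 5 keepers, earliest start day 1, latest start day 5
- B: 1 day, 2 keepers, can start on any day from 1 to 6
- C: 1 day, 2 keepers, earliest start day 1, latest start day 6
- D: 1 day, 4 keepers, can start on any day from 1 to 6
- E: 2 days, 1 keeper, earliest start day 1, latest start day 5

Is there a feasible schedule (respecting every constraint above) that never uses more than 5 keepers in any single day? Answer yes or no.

yes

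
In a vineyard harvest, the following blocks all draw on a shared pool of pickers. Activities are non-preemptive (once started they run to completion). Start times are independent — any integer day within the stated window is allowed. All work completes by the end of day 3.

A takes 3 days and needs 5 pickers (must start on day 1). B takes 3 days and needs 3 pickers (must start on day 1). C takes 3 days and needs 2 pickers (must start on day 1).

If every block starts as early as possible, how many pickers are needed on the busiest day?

10

Early-start schedule: A@1, B@1, C@1.
Load per day: day 1: 10, day 2: 10, day 3: 10.
Peak is 10.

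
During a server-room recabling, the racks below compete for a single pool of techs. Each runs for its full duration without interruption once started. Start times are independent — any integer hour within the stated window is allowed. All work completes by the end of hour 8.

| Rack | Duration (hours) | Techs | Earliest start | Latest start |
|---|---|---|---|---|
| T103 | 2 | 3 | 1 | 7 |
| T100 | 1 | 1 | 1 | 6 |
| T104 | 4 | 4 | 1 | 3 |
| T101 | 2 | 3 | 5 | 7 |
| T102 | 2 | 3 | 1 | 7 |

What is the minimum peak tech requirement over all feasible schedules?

6

Early-start (T103@1, T100@1, T104@1, T101@5, T102@1) gives peak 11: h1:11  h2:10  h3:4  h4:4  h5:3  h6:3  h7:0  h8:0.
Shift T104→3, T101→7, T102→7.
Schedule T103@1, T100@1, T104@3, T101@7, T102@7: h1:4  h2:3  h3:4  h4:4  h5:4  h6:4  h7:6  h8:6 — peak 6.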